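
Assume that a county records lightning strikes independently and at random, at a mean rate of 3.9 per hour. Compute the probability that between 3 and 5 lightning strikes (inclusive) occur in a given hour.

With mean μ = 3.9 per hour,
P(3 ≤ N ≤ 5) = Σ_{j=3}^{5} e^(−3.9) · 3.9^j/j! ≈ 0.5474.

0.5474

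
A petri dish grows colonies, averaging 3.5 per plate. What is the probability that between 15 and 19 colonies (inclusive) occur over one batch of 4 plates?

0.3531

Over the interval, μ = 3.5 × 4 = 14 (a batch of 4 plates = 4 plates).
P(15 ≤ N ≤ 19) = Σ_{j=15}^{19} e^(−14) · 14^j/j! ≈ 0.3531.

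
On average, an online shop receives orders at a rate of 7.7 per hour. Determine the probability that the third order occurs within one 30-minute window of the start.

0.7391

Over the interval, μ = 7.7 × 0.5 = 3.85 (a 30-minute window = 0.5 hours).
The third arrival falls in the interval iff at least 3 events occur there: P(S_3 ≤ t) = P(N ≥ 3) = 1 − P(N ≤ 2) ≈ 0.7391.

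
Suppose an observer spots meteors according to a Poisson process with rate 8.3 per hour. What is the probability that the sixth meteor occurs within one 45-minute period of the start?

0.5898

Over the interval, μ = 8.3 × 0.75 = 6.225 (a 45-minute period = 0.75 hours).
The sixth arrival falls in the interval iff at least 6 events occur there: P(S_6 ≤ t) = P(N ≥ 6) = 1 − P(N ≤ 5) ≈ 0.5898.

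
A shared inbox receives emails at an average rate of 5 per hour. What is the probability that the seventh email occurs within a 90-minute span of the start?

Over the interval, μ = 5 × 1.5 = 7.5 (a 90-minute span = 1.5 hours).
The seventh arrival falls in the interval iff at least 7 events occur there: P(S_7 ≤ t) = P(N ≥ 7) = 1 − P(N ≤ 6) ≈ 0.6218.

0.6218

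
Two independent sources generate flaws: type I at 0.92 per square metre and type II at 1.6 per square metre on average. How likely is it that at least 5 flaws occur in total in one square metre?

Independent Poisson processes superpose: combined rate λ = 0.92 + 1.6 = 2.52 per square metre.
So μ = 2.52.
P(N ≥ 5) = 1 − P(N ≤ 4) ≈ 0.1115.

0.1115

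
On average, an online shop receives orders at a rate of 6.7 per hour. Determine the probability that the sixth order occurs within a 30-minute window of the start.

Over the interval, μ = 6.7 × 0.5 = 3.35 (a 30-minute window = 0.5 hours).
The sixth arrival falls in the interval iff at least 6 events occur there: P(S_6 ≤ t) = P(N ≥ 6) = 1 − P(N ≤ 5) ≈ 0.1232.

0.1232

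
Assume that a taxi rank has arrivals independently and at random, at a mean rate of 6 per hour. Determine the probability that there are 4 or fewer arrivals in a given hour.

0.2851

With mean μ = 6 per hour,
P(N ≤ 4) = Σ_{j=0}^{4} e^(−μ) μ^j/j! ≈ 0.2851.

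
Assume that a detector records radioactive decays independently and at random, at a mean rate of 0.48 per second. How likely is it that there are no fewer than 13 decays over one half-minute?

Over the interval, μ = 0.48 × 30 = 14.4 (a half-minute = 30 seconds).
P(N ≥ 13) = 1 − P(N ≤ 12) = 1 − Σ_{j=0}^{12} e^(−μ) μ^j/j! ≈ 0.6797.

0.6797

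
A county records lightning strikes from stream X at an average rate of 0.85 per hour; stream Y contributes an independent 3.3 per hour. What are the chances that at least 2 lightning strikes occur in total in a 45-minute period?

0.8170

Independent Poisson processes superpose: combined rate λ = 0.85 + 3.3 = 4.15 per hour.
Over the interval, μ = 4.15 × 0.75 = 3.1125 (a 45-minute period = 0.75 hours).
P(N ≥ 2) = 1 − P(N ≤ 1) ≈ 0.8170.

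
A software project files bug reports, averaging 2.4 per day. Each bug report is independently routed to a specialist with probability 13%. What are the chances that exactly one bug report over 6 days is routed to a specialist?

0.2879

Thinning: the bug reports that are routed to a specialist themselves form a Poisson process with rate 0.13 × 2.4 = 0.312 per day.
Over the interval, μ = 0.312 × 6 = 1.872 (6 days).
P(N = 1) = e^(−1.872) · 1.872^1/1! ≈ 0.2879.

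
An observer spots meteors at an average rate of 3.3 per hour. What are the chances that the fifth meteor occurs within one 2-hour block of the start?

0.7873

Over the interval, μ = 3.3 × 2 = 6.6 (a 2-hour block = 2 hours).
The fifth arrival falls in the interval iff at least 5 events occur there: P(S_5 ≤ t) = P(N ≥ 5) = 1 − P(N ≤ 4) ≈ 0.7873.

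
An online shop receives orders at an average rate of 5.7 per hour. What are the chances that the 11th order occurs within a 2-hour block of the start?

0.5869

Over the interval, μ = 5.7 × 2 = 11.4 (a 2-hour block = 2 hours).
The 11th arrival falls in the interval iff at least 11 events occur there: P(S_11 ≤ t) = P(N ≥ 11) = 1 − P(N ≤ 10) ≈ 0.5869.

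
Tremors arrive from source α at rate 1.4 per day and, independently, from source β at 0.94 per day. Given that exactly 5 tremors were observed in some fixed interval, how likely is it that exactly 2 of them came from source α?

Given the total, each event is independently from source α with probability p = λ_α/(λ_α+λ_β) = 1.4/2.34 ≈ 0.5983.
So K ~ Binomial(5, 1.4/2.34): P(K = 2) = C(5,2) · (1.4/2.34)^2 · (0.94/2.34)^3 ≈ 0.2320.

0.2320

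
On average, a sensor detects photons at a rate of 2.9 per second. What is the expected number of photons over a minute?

174

E[N] = λt = 2.9 × 60 = 174 (a minute = 60 seconds).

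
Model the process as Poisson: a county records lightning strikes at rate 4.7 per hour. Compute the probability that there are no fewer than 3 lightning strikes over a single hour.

0.8477

With mean μ = 4.7 per hour,
P(N ≥ 3) = 1 − P(N ≤ 2) = 1 − Σ_{j=0}^{2} e^(−μ) μ^j/j! ≈ 0.8477.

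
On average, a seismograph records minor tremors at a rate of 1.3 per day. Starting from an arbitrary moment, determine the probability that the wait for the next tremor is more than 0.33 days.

0.6512

The wait for the next event is exponential with rate λ = 1.3 per day.
P(T > 0.33) = e^(−λt) = e^(−1.3 × 0.33) = e^(−0.429) ≈ 0.6512.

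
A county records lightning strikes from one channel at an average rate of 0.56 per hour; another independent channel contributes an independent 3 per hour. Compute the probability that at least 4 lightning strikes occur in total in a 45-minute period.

Independent Poisson processes superpose: combined rate λ = 0.56 + 3 = 3.56 per hour.
Over the interval, μ = 3.56 × 0.75 = 2.67 (a 45-minute period = 0.75 hours).
P(N ≥ 4) = 1 − P(N ≤ 3) ≈ 0.2793.

0.2793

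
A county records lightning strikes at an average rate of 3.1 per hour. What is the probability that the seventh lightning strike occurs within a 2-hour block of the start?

Over the interval, μ = 3.1 × 2 = 6.2 (a 2-hour block = 2 hours).
The seventh arrival falls in the interval iff at least 7 events occur there: P(S_7 ≤ t) = P(N ≥ 7) = 1 − P(N ≤ 6) ≈ 0.4258.

0.4258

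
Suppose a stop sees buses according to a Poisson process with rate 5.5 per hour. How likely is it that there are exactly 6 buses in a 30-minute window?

0.0384

Over the interval, μ = 5.5 × 0.5 = 2.75 (a 30-minute window = 0.5 hours).
P(N = 6) = e^(−μ) μ^6/6! = e^(−2.75) · 2.75^6/720 ≈ 0.0384.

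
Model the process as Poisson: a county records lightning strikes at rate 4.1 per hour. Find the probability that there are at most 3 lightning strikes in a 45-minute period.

Over the interval, μ = 4.1 × 0.75 = 3.075 (a 45-minute period = 0.75 hours).
P(N ≤ 3) = Σ_{j=0}^{3} e^(−μ) μ^j/j! ≈ 0.6304.

0.6304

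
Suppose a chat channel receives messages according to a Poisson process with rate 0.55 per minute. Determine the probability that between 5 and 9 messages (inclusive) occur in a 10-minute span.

0.5887

Over the interval, μ = 0.55 × 10 = 5.5 (a 10-minute span = 10 minutes).
P(5 ≤ N ≤ 9) = Σ_{j=5}^{9} e^(−5.5) · 5.5^j/j! ≈ 0.5887.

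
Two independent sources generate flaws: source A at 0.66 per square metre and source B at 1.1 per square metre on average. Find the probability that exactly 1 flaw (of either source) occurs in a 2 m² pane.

Independent Poisson processes superpose: combined rate λ = 0.66 + 1.1 = 1.76 per square metre.
Over the interval, μ = 1.76 × 2 = 3.52 (a 2 m² pane = 2 square metres).
P(N = 1) = e^(−3.52) · 3.52^1/1! ≈ 0.1042.

0.1042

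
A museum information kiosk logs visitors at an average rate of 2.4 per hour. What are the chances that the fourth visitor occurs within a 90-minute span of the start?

Over the interval, μ = 2.4 × 1.5 = 3.6 (a 90-minute span = 1.5 hours).
The fourth arrival falls in the interval iff at least 4 events occur there: P(S_4 ≤ t) = P(N ≥ 4) = 1 − P(N ≤ 3) ≈ 0.4848.

0.4848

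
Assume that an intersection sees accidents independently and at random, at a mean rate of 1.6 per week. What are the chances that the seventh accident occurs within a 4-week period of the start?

0.4577

Over the interval, μ = 1.6 × 4 = 6.4 (a 4-week period = 4 weeks).
The seventh arrival falls in the interval iff at least 7 events occur there: P(S_7 ≤ t) = P(N ≥ 7) = 1 − P(N ≤ 6) ≈ 0.4577.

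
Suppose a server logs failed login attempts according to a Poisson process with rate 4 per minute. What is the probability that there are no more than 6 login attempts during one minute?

0.8893

With mean μ = 4 per minute,
P(N ≤ 6) = Σ_{j=0}^{6} e^(−μ) μ^j/j! ≈ 0.8893.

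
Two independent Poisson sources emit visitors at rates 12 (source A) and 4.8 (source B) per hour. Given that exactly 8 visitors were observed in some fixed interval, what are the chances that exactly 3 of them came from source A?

Given the total, each event is independently from source A with probability p = λ_A/(λ_A+λ_B) = 12/16.8 ≈ 0.7143.
So K ~ Binomial(8, 12/16.8): P(K = 3) = C(8,3) · (12/16.8)^3 · (4.8/16.8)^5 ≈ 0.0389.

0.0389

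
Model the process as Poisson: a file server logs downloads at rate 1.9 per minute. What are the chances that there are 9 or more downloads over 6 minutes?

Over the interval, μ = 1.9 × 6 = 11.4 (6 minutes).
P(N ≥ 9) = 1 − P(N ≤ 8) = 1 − Σ_{j=0}^{8} e^(−μ) μ^j/j! ≈ 0.8016.

0.8016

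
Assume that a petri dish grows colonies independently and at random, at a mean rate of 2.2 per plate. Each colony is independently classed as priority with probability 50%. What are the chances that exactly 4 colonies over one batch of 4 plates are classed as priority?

Thinning: the colonies that are classed as priority themselves form a Poisson process with rate 0.5 × 2.2 = 1.1 per plate.
Over the interval, μ = 1.1 × 4 = 4.4 (a batch of 4 plates = 4 plates).
P(N = 4) = e^(−4.4) · 4.4^4/4! ≈ 0.1917.

0.1917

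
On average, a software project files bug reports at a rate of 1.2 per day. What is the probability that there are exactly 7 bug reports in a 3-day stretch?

0.0425

Over the interval, μ = 1.2 × 3 = 3.6 (a 3-day stretch = 3 days).
P(N = 7) = e^(−μ) μ^7/7! = e^(−3.6) · 3.6^7/5040 ≈ 0.0425.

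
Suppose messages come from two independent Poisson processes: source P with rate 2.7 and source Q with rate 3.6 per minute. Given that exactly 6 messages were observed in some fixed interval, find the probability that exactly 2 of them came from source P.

Given the total, each event is independently from source P with probability p = λ_P/(λ_P+λ_Q) = 2.7/6.3 ≈ 0.4286.
So K ~ Binomial(6, 2.7/6.3): P(K = 2) = C(6,2) · (2.7/6.3)^2 · (3.6/6.3)^4 ≈ 0.2938.

0.2938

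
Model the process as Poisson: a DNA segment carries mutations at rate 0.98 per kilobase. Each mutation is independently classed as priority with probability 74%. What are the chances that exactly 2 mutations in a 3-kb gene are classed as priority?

Thinning: the mutations that are classed as priority themselves form a Poisson process with rate 0.74 × 0.98 = 0.7252 per kilobase.
Over the interval, μ = 0.7252 × 3 = 2.1756 (a 3-kb gene = 3 kilobases).
P(N = 2) = e^(−2.1756) · 2.1756^2/2! ≈ 0.2687.

0.2687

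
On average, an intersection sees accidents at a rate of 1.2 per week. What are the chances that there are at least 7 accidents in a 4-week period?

0.2092

Over the interval, μ = 1.2 × 4 = 4.8 (a 4-week period = 4 weeks).
P(N ≥ 7) = 1 − P(N ≤ 6) = 1 − Σ_{j=0}^{6} e^(−μ) μ^j/j! ≈ 0.2092.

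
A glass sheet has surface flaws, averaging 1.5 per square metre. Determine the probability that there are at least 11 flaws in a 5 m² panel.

Over the interval, μ = 1.5 × 5 = 7.5 (a 5 m² panel = 5 square metres).
P(N ≥ 11) = 1 − P(N ≤ 10) = 1 − Σ_{j=0}^{10} e^(−μ) μ^j/j! ≈ 0.1378.

0.1378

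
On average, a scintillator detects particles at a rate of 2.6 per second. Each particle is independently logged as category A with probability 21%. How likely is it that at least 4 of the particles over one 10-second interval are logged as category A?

0.7937

Thinning: the particles that are logged as category A themselves form a Poisson process with rate 0.21 × 2.6 = 0.546 per second.
Over the interval, μ = 0.546 × 10 = 5.46 (a 10-second interval = 10 seconds).
P(N ≥ 4) = 1 − P(N ≤ 3) ≈ 0.7937.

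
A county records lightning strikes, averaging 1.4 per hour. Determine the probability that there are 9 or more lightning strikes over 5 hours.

Over the interval, μ = 1.4 × 5 = 7 (5 hours).
P(N ≥ 9) = 1 − P(N ≤ 8) = 1 − Σ_{j=0}^{8} e^(−μ) μ^j/j! ≈ 0.2709.

0.2709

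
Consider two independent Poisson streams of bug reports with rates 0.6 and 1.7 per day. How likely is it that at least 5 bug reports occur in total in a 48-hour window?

0.4868

Independent Poisson processes superpose: combined rate λ = 0.6 + 1.7 = 2.3 per day.
Over the interval, μ = 2.3 × 2 = 4.6 (a 48-hour window = 2 days).
P(N ≥ 5) = 1 − P(N ≤ 4) ≈ 0.4868.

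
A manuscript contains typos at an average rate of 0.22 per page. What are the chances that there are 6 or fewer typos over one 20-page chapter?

0.8436

Over the interval, μ = 0.22 × 20 = 4.4 (a 20-page chapter = 20 pages).
P(N ≤ 6) = Σ_{j=0}^{6} e^(−μ) μ^j/j! ≈ 0.8436.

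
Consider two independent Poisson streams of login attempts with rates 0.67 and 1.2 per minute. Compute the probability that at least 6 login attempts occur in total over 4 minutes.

0.7564

Independent Poisson processes superpose: combined rate λ = 0.67 + 1.2 = 1.87 per minute.
Over the interval, μ = 1.87 × 4 = 7.48 (4 minutes).
P(N ≥ 6) = 1 − P(N ≤ 5) ≈ 0.7564.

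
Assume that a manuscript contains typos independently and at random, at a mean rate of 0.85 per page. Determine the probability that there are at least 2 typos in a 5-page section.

0.9251

Over the interval, μ = 0.85 × 5 = 4.25 (a 5-page section = 5 pages).
P(N ≥ 2) = 1 − P(N ≤ 1) = 1 − Σ_{j=0}^{1} e^(−μ) μ^j/j! ≈ 0.9251.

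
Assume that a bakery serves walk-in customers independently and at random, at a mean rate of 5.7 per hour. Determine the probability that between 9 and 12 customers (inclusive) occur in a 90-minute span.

0.3898

Over the interval, μ = 5.7 × 1.5 = 8.55 (a 90-minute span = 1.5 hours).
P(9 ≤ N ≤ 12) = Σ_{j=9}^{12} e^(−8.55) · 8.55^j/j! ≈ 0.3898.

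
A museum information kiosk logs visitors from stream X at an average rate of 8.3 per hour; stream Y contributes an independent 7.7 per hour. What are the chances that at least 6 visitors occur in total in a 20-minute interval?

Independent Poisson processes superpose: combined rate λ = 8.3 + 7.7 = 16 per hour.
Over the interval, μ = 16 × 1/3 ≈ 5.33333 (a 20-minute interval = 1/3 hours).
P(N ≥ 6) = 1 − P(N ≤ 5) ≈ 0.4423.

0.4423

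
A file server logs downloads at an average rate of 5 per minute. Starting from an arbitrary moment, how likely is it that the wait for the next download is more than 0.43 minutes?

The wait for the next event is exponential with rate λ = 5 per minute.
P(T > 0.43) = e^(−λt) = e^(−5 × 0.43) = e^(−2.15) ≈ 0.1165.

0.1165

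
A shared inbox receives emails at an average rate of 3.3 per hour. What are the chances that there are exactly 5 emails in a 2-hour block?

0.1420

Over the interval, μ = 3.3 × 2 = 6.6 (a 2-hour block = 2 hours).
P(N = 5) = e^(−μ) μ^5/5! = e^(−6.6) · 6.6^5/120 ≈ 0.1420.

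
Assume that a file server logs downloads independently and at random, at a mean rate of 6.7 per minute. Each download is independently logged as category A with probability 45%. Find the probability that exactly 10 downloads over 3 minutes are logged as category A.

0.1192

Thinning: the downloads that are logged as category A themselves form a Poisson process with rate 0.45 × 6.7 = 3.015 per minute.
Over the interval, μ = 3.015 × 3 = 9.045 (3 minutes).
P(N = 10) = e^(−9.045) · 9.045^10/10! ≈ 0.1192.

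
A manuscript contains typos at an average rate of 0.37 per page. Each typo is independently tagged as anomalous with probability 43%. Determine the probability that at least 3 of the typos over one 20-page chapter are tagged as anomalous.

Thinning: the typos that are tagged as anomalous themselves form a Poisson process with rate 0.43 × 0.37 = 0.1591 per page.
Over the interval, μ = 0.1591 × 20 = 3.182 (a 20-page chapter = 20 pages).
P(N ≥ 3) = 1 − P(N ≤ 2) ≈ 0.6163.

0.6163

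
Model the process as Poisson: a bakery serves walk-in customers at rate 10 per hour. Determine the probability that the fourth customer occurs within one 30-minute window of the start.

Over the interval, μ = 10 × 0.5 = 5 (a 30-minute window = 0.5 hours).
The fourth arrival falls in the interval iff at least 4 events occur there: P(S_4 ≤ t) = P(N ≥ 4) = 1 − P(N ≤ 3) ≈ 0.7350.

0.7350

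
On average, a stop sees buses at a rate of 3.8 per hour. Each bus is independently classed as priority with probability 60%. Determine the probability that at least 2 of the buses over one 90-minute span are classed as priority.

Thinning: the buses that are classed as priority themselves form a Poisson process with rate 0.6 × 3.8 = 2.28 per hour.
Over the interval, μ = 2.28 × 1.5 = 3.42 (a 90-minute span = 1.5 hours).
P(N ≥ 2) = 1 − P(N ≤ 1) ≈ 0.8554.

0.8554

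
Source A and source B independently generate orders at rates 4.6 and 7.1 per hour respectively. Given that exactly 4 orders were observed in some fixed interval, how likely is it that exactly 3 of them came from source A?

0.1475

Given the total, each event is independently from source A with probability p = λ_A/(λ_A+λ_B) = 4.6/11.7 ≈ 0.3932.
So K ~ Binomial(4, 4.6/11.7): P(K = 3) = C(4,3) · (4.6/11.7)^3 · (7.1/11.7)^1 ≈ 0.1475.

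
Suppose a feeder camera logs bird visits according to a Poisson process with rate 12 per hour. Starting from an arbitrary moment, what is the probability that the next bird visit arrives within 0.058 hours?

Inter-arrival times are exponential with rate λ = 12 per hour.
P(T ≤ 0.058) = 1 − e^(−λt) = 1 − e^(−12 × 0.058) = 1 − e^(−0.696) ≈ 0.5014.

0.5014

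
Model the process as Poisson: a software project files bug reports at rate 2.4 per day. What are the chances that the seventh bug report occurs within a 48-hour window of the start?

Over the interval, μ = 2.4 × 2 = 4.8 (a 48-hour window = 2 days).
The seventh arrival falls in the interval iff at least 7 events occur there: P(S_7 ≤ t) = P(N ≥ 7) = 1 − P(N ≤ 6) ≈ 0.2092.

0.2092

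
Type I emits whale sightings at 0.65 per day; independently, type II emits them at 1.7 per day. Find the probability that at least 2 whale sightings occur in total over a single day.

Independent Poisson processes superpose: combined rate λ = 0.65 + 1.7 = 2.35 per day.
So μ = 2.35.
P(N ≥ 2) = 1 − P(N ≤ 1) ≈ 0.6805.

0.6805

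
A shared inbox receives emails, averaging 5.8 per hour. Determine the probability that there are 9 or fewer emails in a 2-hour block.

0.2791

Over the interval, μ = 5.8 × 2 = 11.6 (a 2-hour block = 2 hours).
P(N ≤ 9) = Σ_{j=0}^{9} e^(−μ) μ^j/j! ≈ 0.2791.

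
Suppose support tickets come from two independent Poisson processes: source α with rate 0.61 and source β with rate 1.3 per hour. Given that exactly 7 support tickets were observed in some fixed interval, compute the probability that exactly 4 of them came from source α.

Given the total, each event is independently from source α with probability p = λ_α/(λ_α+λ_β) = 0.61/1.91 ≈ 0.3194.
So K ~ Binomial(7, 0.61/1.91): P(K = 4) = C(7,4) · (0.61/1.91)^4 · (1.3/1.91)^3 ≈ 0.1148.

0.1148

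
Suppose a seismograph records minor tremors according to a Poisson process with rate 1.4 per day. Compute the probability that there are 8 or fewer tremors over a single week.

Over the interval, μ = 1.4 × 7 = 9.8 (a week = 7 days).
P(N ≤ 8) = Σ_{j=0}^{8} e^(−μ) μ^j/j! ≈ 0.3558.

0.3558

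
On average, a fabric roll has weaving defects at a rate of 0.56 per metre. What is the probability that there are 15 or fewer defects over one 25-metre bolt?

Over the interval, μ = 0.56 × 25 = 14 (a 25-metre bolt = 25 metres).
P(N ≤ 15) = Σ_{j=0}^{15} e^(−μ) μ^j/j! ≈ 0.6694.

0.6694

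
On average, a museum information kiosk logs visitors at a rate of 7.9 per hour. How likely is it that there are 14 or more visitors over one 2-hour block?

0.7089

Over the interval, μ = 7.9 × 2 = 15.8 (a 2-hour block = 2 hours).
P(N ≥ 14) = 1 − P(N ≤ 13) = 1 − Σ_{j=0}^{13} e^(−μ) μ^j/j! ≈ 0.7089.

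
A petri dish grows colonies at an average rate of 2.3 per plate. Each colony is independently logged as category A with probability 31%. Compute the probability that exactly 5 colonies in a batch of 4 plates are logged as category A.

0.0908

Thinning: the colonies that are logged as category A themselves form a Poisson process with rate 0.31 × 2.3 = 0.713 per plate.
Over the interval, μ = 0.713 × 4 = 2.852 (a batch of 4 plates = 4 plates).
P(N = 5) = e^(−2.852) · 2.852^5/5! ≈ 0.0908.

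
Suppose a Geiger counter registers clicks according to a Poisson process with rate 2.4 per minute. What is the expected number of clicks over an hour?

144

E[N] = λt = 2.4 × 60 = 144 (an hour = 60 minutes).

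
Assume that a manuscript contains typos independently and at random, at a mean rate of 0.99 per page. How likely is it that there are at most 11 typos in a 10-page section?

Over the interval, μ = 0.99 × 10 = 9.9 (a 10-page section = 10 pages).
P(N ≤ 11) = Σ_{j=0}^{11} e^(−μ) μ^j/j! ≈ 0.7081.

0.7081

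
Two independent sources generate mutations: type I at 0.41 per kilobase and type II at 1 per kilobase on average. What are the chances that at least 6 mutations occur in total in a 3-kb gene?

0.2518

Independent Poisson processes superpose: combined rate λ = 0.41 + 1 = 1.41 per kilobase.
Over the interval, μ = 1.41 × 3 = 4.23 (a 3-kb gene = 3 kilobases).
P(N ≥ 6) = 1 − P(N ≤ 5) ≈ 0.2518.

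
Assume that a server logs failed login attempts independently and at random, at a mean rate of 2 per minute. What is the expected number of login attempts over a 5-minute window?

10

E[N] = λt = 2 × 5 = 10 (a 5-minute window = 5 minutes).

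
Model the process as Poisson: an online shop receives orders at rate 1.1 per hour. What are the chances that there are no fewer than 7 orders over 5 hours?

0.3140

Over the interval, μ = 1.1 × 5 = 5.5 (5 hours).
P(N ≥ 7) = 1 − P(N ≤ 6) = 1 − Σ_{j=0}^{6} e^(−μ) μ^j/j! ≈ 0.3140.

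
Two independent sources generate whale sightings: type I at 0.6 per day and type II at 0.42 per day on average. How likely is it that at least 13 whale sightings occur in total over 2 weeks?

0.6685

Independent Poisson processes superpose: combined rate λ = 0.6 + 0.42 = 1.02 per day.
Over the interval, μ = 1.02 × 14 = 14.28 (2 weeks = 14 days).
P(N ≥ 13) = 1 − P(N ≤ 12) ≈ 0.6685.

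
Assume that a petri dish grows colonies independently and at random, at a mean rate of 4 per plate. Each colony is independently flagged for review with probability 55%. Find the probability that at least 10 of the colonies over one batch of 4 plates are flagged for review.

0.3863

Thinning: the colonies that are flagged for review themselves form a Poisson process with rate 0.55 × 4 = 2.2 per plate.
Over the interval, μ = 2.2 × 4 = 8.8 (a batch of 4 plates = 4 plates).
P(N ≥ 10) = 1 − P(N ≤ 9) ≈ 0.3863.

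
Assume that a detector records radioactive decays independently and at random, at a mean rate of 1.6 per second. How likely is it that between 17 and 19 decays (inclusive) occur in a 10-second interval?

Over the interval, μ = 1.6 × 10 = 16 (a 10-second interval = 10 seconds).
P(17 ≤ N ≤ 19) = Σ_{j=17}^{19} e^(−16) · 16^j/j! ≈ 0.2463.

0.2463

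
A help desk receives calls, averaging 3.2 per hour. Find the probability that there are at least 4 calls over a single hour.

0.3975

With mean μ = 3.2 per hour,
P(N ≥ 4) = 1 − P(N ≤ 3) = 1 − Σ_{j=0}^{3} e^(−μ) μ^j/j! ≈ 0.3975.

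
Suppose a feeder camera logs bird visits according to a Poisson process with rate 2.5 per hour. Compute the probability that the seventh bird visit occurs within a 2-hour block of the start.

Over the interval, μ = 2.5 × 2 = 5 (a 2-hour block = 2 hours).
The seventh arrival falls in the interval iff at least 7 events occur there: P(S_7 ≤ t) = P(N ≥ 7) = 1 − P(N ≤ 6) ≈ 0.2378.

0.2378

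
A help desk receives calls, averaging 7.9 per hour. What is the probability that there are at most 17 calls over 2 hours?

Over the interval, μ = 7.9 × 2 = 15.8 (2 hours).
P(N ≤ 17) = Σ_{j=0}^{17} e^(−μ) μ^j/j! ≈ 0.6779.

0.6779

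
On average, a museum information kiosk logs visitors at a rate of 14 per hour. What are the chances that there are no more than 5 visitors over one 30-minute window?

Over the interval, μ = 14 × 0.5 = 7 (a 30-minute window = 0.5 hours).
P(N ≤ 5) = Σ_{j=0}^{5} e^(−μ) μ^j/j! ≈ 0.3007.

0.3007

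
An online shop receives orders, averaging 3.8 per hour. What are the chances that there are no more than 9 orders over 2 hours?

Over the interval, μ = 3.8 × 2 = 7.6 (2 hours).
P(N ≤ 9) = Σ_{j=0}^{9} e^(−μ) μ^j/j! ≈ 0.7649.

0.7649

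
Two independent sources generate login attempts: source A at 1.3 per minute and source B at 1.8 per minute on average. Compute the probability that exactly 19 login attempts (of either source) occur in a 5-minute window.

Independent Poisson processes superpose: combined rate λ = 1.3 + 1.8 = 3.1 per minute.
Over the interval, μ = 3.1 × 5 = 15.5 (a 5-minute window = 5 minutes).
P(N = 19) = e^(−15.5) · 15.5^19/19! ≈ 0.0630.

0.0630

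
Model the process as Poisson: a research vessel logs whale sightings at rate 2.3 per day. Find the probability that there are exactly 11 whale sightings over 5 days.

0.1181

Over the interval, μ = 2.3 × 5 = 11.5 (5 days).
P(N = 11) = e^(−μ) μ^11/11! = e^(−11.5) · 11.5^11/39916800 ≈ 0.1181.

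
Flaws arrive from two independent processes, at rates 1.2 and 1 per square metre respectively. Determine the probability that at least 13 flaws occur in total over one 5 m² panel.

0.3113

Independent Poisson processes superpose: combined rate λ = 1.2 + 1 = 2.2 per square metre.
Over the interval, μ = 2.2 × 5 = 11 (a 5 m² panel = 5 square metres).
P(N ≥ 13) = 1 − P(N ≤ 12) ≈ 0.3113.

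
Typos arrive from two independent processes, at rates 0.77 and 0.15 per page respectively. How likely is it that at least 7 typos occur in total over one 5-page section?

0.1820

Independent Poisson processes superpose: combined rate λ = 0.77 + 0.15 = 0.92 per page.
Over the interval, μ = 0.92 × 5 = 4.6 (a 5-page section = 5 pages).
P(N ≥ 7) = 1 − P(N ≤ 6) ≈ 0.1820.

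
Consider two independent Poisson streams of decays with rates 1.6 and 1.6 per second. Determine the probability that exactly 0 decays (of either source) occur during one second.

0.0408

Independent Poisson processes superpose: combined rate λ = 1.6 + 1.6 = 3.2 per second.
So μ = 3.2.
P(N = 0) = e^(−3.2) · 3.2^0/0! ≈ 0.0408.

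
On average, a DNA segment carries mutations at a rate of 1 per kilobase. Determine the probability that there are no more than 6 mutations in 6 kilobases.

Over the interval, μ = 1 × 6 = 6 (6 kilobases).
P(N ≤ 6) = Σ_{j=0}^{6} e^(−μ) μ^j/j! ≈ 0.6063.

0.6063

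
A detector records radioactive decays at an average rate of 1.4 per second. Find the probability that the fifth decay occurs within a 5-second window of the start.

0.8270

Over the interval, μ = 1.4 × 5 = 7 (a 5-second window = 5 seconds).
The fifth arrival falls in the interval iff at least 5 events occur there: P(S_5 ≤ t) = P(N ≥ 5) = 1 − P(N ≤ 4) ≈ 0.8270.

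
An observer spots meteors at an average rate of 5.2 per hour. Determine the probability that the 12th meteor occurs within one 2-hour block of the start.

Over the interval, μ = 5.2 × 2 = 10.4 (a 2-hour block = 2 hours).
The 12th arrival falls in the interval iff at least 12 events occur there: P(S_12 ≤ t) = P(N ≥ 12) = 1 − P(N ≤ 11) ≈ 0.3495.

0.3495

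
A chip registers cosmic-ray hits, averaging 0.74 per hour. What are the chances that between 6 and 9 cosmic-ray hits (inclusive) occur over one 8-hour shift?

Over the interval, μ = 0.74 × 8 = 5.92 (an 8-hour shift = 8 hours).
P(6 ≤ N ≤ 9) = Σ_{j=6}^{9} e^(−5.92) · 5.92^j/j! ≈ 0.4629.

0.4629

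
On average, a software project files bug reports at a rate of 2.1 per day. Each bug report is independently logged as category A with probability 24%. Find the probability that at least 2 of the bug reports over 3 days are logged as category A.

0.4462

Thinning: the bug reports that are logged as category A themselves form a Poisson process with rate 0.24 × 2.1 = 0.504 per day.
Over the interval, μ = 0.504 × 3 = 1.512 (3 days).
P(N ≥ 2) = 1 − P(N ≤ 1) ≈ 0.4462.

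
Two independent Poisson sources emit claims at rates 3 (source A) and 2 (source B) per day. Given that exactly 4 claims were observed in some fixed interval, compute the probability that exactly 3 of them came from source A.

0.3456

Given the total, each event is independently from source A with probability p = λ_A/(λ_A+λ_B) = 3/5 = 0.6000.
So K ~ Binomial(4, 3/5): P(K = 3) = C(4,3) · (3/5)^3 · (2/5)^1 ≈ 0.3456.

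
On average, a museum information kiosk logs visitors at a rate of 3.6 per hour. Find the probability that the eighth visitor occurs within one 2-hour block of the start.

Over the interval, μ = 3.6 × 2 = 7.2 (a 2-hour block = 2 hours).
The eighth arrival falls in the interval iff at least 8 events occur there: P(S_8 ≤ t) = P(N ≥ 8) = 1 − P(N ≤ 7) ≈ 0.4311.

0.4311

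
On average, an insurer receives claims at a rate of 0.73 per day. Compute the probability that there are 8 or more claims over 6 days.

0.0770

Over the interval, μ = 0.73 × 6 = 4.38 (6 days).
P(N ≥ 8) = 1 − P(N ≤ 7) = 1 − Σ_{j=0}^{7} e^(−μ) μ^j/j! ≈ 0.0770.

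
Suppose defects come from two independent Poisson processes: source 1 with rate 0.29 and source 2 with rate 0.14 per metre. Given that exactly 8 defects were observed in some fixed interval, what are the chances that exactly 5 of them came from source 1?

0.2697

Given the total, each event is independently from source 1 with probability p = λ_1/(λ_1+λ_2) = 0.29/0.43 ≈ 0.6744.
So K ~ Binomial(8, 0.29/0.43): P(K = 5) = C(8,5) · (0.29/0.43)^5 · (0.14/0.43)^3 ≈ 0.2697.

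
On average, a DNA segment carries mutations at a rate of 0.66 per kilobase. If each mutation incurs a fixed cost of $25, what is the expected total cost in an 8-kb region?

E[N] = 0.66 × 8 = 5.28 (an 8-kb region = 8 kilobases); E[cost] = 5.28 × $25 = $132.

$132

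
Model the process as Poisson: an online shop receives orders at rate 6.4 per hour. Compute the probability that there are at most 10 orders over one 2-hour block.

0.2693

Over the interval, μ = 6.4 × 2 = 12.8 (a 2-hour block = 2 hours).
P(N ≤ 10) = Σ_{j=0}^{10} e^(−μ) μ^j/j! ≈ 0.2693.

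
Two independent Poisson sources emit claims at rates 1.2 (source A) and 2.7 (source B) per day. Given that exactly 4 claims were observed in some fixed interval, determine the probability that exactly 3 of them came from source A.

0.0807

Given the total, each event is independently from source A with probability p = λ_A/(λ_A+λ_B) = 1.2/3.9 ≈ 0.3077.
So K ~ Binomial(4, 1.2/3.9): P(K = 3) = C(4,3) · (1.2/3.9)^3 · (2.7/3.9)^1 ≈ 0.0807.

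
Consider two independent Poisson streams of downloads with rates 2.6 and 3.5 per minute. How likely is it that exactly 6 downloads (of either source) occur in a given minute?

0.1605

Independent Poisson processes superpose: combined rate λ = 2.6 + 3.5 = 6.1 per minute.
So μ = 6.1.
P(N = 6) = e^(−6.1) · 6.1^6/6! ≈ 0.1605.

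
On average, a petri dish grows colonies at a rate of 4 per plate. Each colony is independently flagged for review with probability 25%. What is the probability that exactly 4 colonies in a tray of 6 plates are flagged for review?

Thinning: the colonies that are flagged for review themselves form a Poisson process with rate 0.25 × 4 = 1 per plate.
Over the interval, μ = 1 × 6 = 6 (a tray of 6 plates = 6 plates).
P(N = 4) = e^(−6) · 6^4/4! ≈ 0.1339.

0.1339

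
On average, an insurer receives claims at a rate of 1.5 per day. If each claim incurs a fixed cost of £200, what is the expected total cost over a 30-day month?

£9000

E[N] = 1.5 × 30 = 45 (a 30-day month = 30 days); E[cost] = 45 × £200 = £9000.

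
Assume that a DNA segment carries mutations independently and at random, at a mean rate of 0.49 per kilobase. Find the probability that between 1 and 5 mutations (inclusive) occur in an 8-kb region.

Over the interval, μ = 0.49 × 8 = 3.92 (an 8-kb region = 8 kilobases).
P(1 ≤ N ≤ 5) = Σ_{j=1}^{5} e^(−3.92) · 3.92^j/j! ≈ 0.7777.

0.7777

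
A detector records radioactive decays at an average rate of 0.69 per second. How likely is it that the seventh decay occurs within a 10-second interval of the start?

Over the interval, μ = 0.69 × 10 = 6.9 (a 10-second interval = 10 seconds).
The seventh arrival falls in the interval iff at least 7 events occur there: P(S_7 ≤ t) = P(N ≥ 7) = 1 − P(N ≤ 6) ≈ 0.5353.

0.5353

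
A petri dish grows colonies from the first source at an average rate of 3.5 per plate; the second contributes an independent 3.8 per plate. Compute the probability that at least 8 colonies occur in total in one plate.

Independent Poisson processes superpose: combined rate λ = 3.5 + 3.8 = 7.3 per plate.
So μ = 7.3.
P(N ≥ 8) = 1 − P(N ≤ 7) ≈ 0.4459.

0.4459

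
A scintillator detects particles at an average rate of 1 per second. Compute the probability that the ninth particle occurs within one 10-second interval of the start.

0.6672

Over the interval, μ = 1 × 10 = 10 (a 10-second interval = 10 seconds).
The ninth arrival falls in the interval iff at least 9 events occur there: P(S_9 ≤ t) = P(N ≥ 9) = 1 − P(N ≤ 8) ≈ 0.6672.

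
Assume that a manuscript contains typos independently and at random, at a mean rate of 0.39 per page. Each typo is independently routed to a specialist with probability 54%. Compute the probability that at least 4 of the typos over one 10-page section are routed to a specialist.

0.1625

Thinning: the typos that are routed to a specialist themselves form a Poisson process with rate 0.54 × 0.39 = 0.2106 per page.
Over the interval, μ = 0.2106 × 10 = 2.106 (a 10-page section = 10 pages).
P(N ≥ 4) = 1 − P(N ≤ 3) ≈ 0.1625.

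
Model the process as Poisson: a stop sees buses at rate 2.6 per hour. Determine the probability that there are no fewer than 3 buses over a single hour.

With mean μ = 2.6 per hour,
P(N ≥ 3) = 1 − P(N ≤ 2) = 1 − Σ_{j=0}^{2} e^(−μ) μ^j/j! ≈ 0.4816.

0.4816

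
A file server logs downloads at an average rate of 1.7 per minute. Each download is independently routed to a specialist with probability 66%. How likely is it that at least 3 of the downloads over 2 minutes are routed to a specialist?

Thinning: the downloads that are routed to a specialist themselves form a Poisson process with rate 0.66 × 1.7 = 1.122 per minute.
Over the interval, μ = 1.122 × 2 = 2.244 (2 minutes).
P(N ≥ 3) = 1 − P(N ≤ 2) ≈ 0.3891.

0.3891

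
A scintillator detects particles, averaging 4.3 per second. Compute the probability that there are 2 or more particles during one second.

0.9281

With mean μ = 4.3 per second,
P(N ≥ 2) = 1 − P(N ≤ 1) = 1 − Σ_{j=0}^{1} e^(−μ) μ^j/j! ≈ 0.9281.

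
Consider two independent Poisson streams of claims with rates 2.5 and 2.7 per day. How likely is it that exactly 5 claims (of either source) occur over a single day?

0.1748

Independent Poisson processes superpose: combined rate λ = 2.5 + 2.7 = 5.2 per day.
So μ = 5.2.
P(N = 5) = e^(−5.2) · 5.2^5/5! ≈ 0.1748.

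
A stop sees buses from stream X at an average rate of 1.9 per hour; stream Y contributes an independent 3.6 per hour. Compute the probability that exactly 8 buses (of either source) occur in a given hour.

0.0849

Independent Poisson processes superpose: combined rate λ = 1.9 + 3.6 = 5.5 per hour.
So μ = 5.5.
P(N = 8) = e^(−5.5) · 5.5^8/8! ≈ 0.0849.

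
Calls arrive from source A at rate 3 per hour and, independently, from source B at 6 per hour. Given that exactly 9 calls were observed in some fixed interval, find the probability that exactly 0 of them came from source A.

Given the total, each event is independently from source A with probability p = λ_A/(λ_A+λ_B) = 3/9 ≈ 0.3333.
So K ~ Binomial(9, 3/9): P(K = 0) = C(9,0) · (3/9)^0 · (6/9)^9 ≈ 0.0260.

0.0260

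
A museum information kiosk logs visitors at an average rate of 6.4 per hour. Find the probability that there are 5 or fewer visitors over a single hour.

0.3837

With mean μ = 6.4 per hour,
P(N ≤ 5) = Σ_{j=0}^{5} e^(−μ) μ^j/j! ≈ 0.3837.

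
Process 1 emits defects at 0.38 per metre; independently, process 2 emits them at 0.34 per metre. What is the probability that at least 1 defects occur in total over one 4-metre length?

0.9439

Independent Poisson processes superpose: combined rate λ = 0.38 + 0.34 = 0.72 per metre.
Over the interval, μ = 0.72 × 4 = 2.88 (a 4-metre length = 4 metres).
P(N ≥ 1) = 1 − P(N ≤ 0) ≈ 0.9439.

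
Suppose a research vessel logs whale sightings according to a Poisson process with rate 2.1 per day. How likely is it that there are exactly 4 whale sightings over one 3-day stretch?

0.1205

Over the interval, μ = 2.1 × 3 = 6.3 (a 3-day stretch = 3 days).
P(N = 4) = e^(−μ) μ^4/4! = e^(−6.3) · 6.3^4/24 ≈ 0.1205.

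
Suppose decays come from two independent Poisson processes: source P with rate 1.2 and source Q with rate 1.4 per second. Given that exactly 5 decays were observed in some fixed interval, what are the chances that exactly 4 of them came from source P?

0.1222

Given the total, each event is independently from source P with probability p = λ_P/(λ_P+λ_Q) = 1.2/2.6 ≈ 0.4615.
So K ~ Binomial(5, 1.2/2.6): P(K = 4) = C(5,4) · (1.2/2.6)^4 · (1.4/2.6)^1 ≈ 0.1222.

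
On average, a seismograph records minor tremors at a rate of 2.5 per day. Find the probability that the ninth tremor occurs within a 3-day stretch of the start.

0.3380

Over the interval, μ = 2.5 × 3 = 7.5 (a 3-day stretch = 3 days).
The ninth arrival falls in the interval iff at least 9 events occur there: P(S_9 ≤ t) = P(N ≥ 9) = 1 − P(N ≤ 8) ≈ 0.3380.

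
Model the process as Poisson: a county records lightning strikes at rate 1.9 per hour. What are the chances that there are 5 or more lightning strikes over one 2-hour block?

0.3322

Over the interval, μ = 1.9 × 2 = 3.8 (a 2-hour block = 2 hours).
P(N ≥ 5) = 1 − P(N ≤ 4) = 1 − Σ_{j=0}^{4} e^(−μ) μ^j/j! ≈ 0.3322.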